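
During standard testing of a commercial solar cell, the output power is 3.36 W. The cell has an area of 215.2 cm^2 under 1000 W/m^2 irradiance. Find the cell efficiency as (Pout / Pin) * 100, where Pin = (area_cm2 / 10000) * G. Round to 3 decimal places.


First compute the input power:
  Pin = area_cm2 / 10000 * G = 215.2 / 10000 * 1000 = 21.52 W
Then compute efficiency:
  Efficiency = (Pout / Pin) * 100 = (3.36 / 21.52) * 100
  Efficiency = 15.613%

15.613


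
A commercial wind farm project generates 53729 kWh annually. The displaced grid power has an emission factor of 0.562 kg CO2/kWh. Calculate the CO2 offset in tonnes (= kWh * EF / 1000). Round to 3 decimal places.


CO2 offset in kg = generation * emission_factor
CO2 offset = 53729 * 0.562 = 30195.7 kg
Convert to tonnes:
  CO2 offset = 30195.7 / 1000 = 30.196 tonnes

30.196


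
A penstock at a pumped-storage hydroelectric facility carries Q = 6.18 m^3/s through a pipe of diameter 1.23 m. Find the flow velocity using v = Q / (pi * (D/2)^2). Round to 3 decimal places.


Compute pipe cross-sectional area:
  A = pi * (D/2)^2 = pi * (1.23/2)^2 = 1.1882 m^2
Calculate velocity:
  v = Q / A = 6.18 / 1.1882
  v = 5.201 m/s

5.201


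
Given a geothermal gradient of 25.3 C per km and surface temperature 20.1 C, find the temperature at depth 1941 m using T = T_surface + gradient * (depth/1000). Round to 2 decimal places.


Convert depth to km: 1941 / 1000 = 1.941 km
Temperature increase = gradient * depth_km = 25.3 * 1.941 = 49.11 C
Temperature at depth = T_surface + delta_T = 20.1 + 49.11
T = 69.21 C

69.21


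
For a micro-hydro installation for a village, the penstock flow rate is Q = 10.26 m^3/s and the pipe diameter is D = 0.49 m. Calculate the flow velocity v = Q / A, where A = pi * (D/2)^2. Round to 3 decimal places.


Compute pipe cross-sectional area:
  A = pi * (D/2)^2 = pi * (0.49/2)^2 = 0.1886 m^2
Calculate velocity:
  v = Q / A = 10.26 / 0.1886
  v = 54.408 m/s

54.408


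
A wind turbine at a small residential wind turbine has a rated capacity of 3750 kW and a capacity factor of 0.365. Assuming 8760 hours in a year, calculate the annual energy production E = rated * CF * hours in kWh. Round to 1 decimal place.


Annual energy = rated_kW * capacity_factor * hours_per_year
Given: P_rated = 3750 kW, CF = 0.365, hours = 8760
E = 3750 * 0.365 * 8760
E = 11990250.0 kWh

11990250.0


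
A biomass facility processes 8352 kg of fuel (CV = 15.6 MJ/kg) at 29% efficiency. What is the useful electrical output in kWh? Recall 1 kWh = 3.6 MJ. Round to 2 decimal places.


Total energy = mass * CV = 8352 * 15.6 = 130291.2 MJ
Useful energy = total * eta = 130291.2 * 0.29 = 37784.45 MJ
Convert to kWh: 37784.45 / 3.6
Useful energy = 10495.68 kWh

10495.68


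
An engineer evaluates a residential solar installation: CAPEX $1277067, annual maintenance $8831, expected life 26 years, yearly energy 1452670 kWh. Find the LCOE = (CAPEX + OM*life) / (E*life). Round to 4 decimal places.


Total cost = CAPEX + OM * lifetime = 1277067 + 8831 * 26 = 1277067 + 229606 = 1506673
Total generation = annual * lifetime = 1452670 * 26 = 37769420 kWh
LCOE = 1506673 / 37769420
LCOE = 0.0399 $/kWh

0.0399


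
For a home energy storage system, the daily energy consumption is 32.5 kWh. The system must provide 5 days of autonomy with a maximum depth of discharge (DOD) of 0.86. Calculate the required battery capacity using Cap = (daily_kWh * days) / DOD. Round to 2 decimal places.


Total energy needed = daily * days = 32.5 * 5 = 162.5 kWh
Account for depth of discharge:
  Cap = total_energy / DOD = 162.5 / 0.86
  Cap = 188.95 kWh

188.95


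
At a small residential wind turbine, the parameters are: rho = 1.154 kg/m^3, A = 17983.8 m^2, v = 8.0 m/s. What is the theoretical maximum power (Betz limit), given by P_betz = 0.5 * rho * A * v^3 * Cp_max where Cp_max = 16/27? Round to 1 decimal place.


The Betz coefficient Cp_max = 16/27 = 0.5926
v^3 = 8.0^3 = 512.0
P_betz = 0.5 * rho * A * v^3 * Cp_max
P_betz = 0.5 * 1.154 * 17983.8 * 512.0 * 0.5926
P_betz = 3148353.3 W

3148353.3


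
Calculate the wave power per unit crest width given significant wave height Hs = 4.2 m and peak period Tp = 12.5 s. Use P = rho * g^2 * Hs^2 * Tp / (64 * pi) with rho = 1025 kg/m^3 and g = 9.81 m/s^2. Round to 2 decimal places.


Apply wave power formula:
  g^2 = 9.81^2 = 96.2361
  Hs^2 = 4.2^2 = 17.64
  Numerator = rho * g^2 * Hs^2 * Tp = 1025 * 96.2361 * 17.64 * 12.5 = 21750561.55
  Denominator = 64 * pi = 201.0619
  P = 21750561.55 / 201.0619 = 108178.42 W/m

108178.42


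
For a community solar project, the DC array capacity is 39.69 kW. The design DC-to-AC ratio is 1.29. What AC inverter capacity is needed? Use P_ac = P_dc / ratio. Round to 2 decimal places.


The inverter AC capacity is determined by the DC/AC ratio.
Given: P_dc = 39.69 kW, DC/AC ratio = 1.29
P_ac = P_dc / ratio = 39.69 / 1.29
P_ac = 30.77 kW

30.77


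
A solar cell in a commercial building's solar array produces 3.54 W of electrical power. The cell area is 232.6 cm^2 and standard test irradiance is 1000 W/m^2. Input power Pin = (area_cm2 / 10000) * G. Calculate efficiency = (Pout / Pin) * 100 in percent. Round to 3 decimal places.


First compute the input power:
  Pin = area_cm2 / 10000 * G = 232.6 / 10000 * 1000 = 23.26 W
Then compute efficiency:
  Efficiency = (Pout / Pin) * 100 = (3.54 / 23.26) * 100
  Efficiency = 15.219%

15.219


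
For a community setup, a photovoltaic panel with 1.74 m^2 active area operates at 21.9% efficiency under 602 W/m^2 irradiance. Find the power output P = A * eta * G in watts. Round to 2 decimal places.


Use the solar power formula P = A * eta * G.
Given: A = 1.74 m^2, eta = 0.219, G = 602 W/m^2
P = 1.74 * 0.219 * 602
P = 229.40 W

229.40


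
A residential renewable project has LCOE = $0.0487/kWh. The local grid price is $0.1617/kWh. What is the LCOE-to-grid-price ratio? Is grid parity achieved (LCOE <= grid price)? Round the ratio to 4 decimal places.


Compare LCOE to grid price:
  LCOE = $0.0487/kWh, Grid price = $0.1617/kWh
  Ratio = LCOE / grid_price = 0.0487 / 0.1617 = 0.3012
  Grid parity achieved (ratio <= 1)? yes

0.3012


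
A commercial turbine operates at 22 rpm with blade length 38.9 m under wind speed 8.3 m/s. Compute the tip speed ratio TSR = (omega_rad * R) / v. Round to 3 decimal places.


Convert rotational speed to rad/s:
  omega = 22 * 2 * pi / 60 = 2.3038 rad/s
Compute tip speed:
  v_tip = omega * R = 2.3038 * 38.9 = 89.619 m/s
Tip speed ratio:
  TSR = v_tip / v_wind = 89.619 / 8.3 = 10.797

10.797


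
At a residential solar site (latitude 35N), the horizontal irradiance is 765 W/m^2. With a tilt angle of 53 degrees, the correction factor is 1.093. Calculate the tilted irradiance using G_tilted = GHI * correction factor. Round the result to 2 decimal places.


Identify the given values:
  GHI = 765 W/m^2, tilt correction factor = 1.093
Apply the formula G_tilted = GHI * factor:
  G_tilted = 765 * 1.093
  G_tilted = 836.15 W/m^2

836.15


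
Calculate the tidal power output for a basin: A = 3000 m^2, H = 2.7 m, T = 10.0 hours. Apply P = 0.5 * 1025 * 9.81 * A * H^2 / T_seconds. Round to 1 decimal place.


Convert period to seconds: T = 10.0 * 3600 = 36000.0 s
H^2 = 2.7^2 = 7.29
P = 0.5 * rho * g * A * H^2 / T
P = 0.5 * 1025 * 9.81 * 3000 * 7.29 / 36000.0
P = 3054.3 W

3054.3


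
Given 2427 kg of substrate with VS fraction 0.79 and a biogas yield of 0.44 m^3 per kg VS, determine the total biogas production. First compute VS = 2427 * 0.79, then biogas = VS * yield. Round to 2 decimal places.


Compute volatile solids:
  VS = mass * VS_fraction = 2427 * 0.79 = 1917.33 kg
Calculate biogas volume:
  Biogas = VS * specific_yield = 1917.33 * 0.44
  Biogas = 843.63 m^3

843.63


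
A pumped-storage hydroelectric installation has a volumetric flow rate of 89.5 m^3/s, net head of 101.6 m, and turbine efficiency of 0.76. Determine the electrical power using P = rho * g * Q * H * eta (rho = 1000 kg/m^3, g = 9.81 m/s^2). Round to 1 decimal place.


Apply the hydropower formula P = rho * g * Q * H * eta
rho * g = 1000 * 9.81 = 9810.0
P = 9810.0 * 89.5 * 101.6 * 0.76
P = 67795261.9 W

67795261.9


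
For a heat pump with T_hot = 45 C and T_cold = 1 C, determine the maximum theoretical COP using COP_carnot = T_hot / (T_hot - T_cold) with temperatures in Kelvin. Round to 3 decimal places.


Convert to Kelvin:
  T_hot = 45 + 273.15 = 318.15 K
  T_cold = 1 + 273.15 = 274.15 K
Apply Carnot COP formula:
  COP = T_hot_K / (T_hot_K - T_cold_K) = 318.15 / 44.0
  COP = 7.231

7.231


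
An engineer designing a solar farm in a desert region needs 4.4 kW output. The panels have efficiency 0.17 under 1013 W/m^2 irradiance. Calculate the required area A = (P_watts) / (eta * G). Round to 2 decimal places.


Convert target power to watts: P = 4.4 * 1000 = 4400.0 W
Compute denominator: eta * G = 0.17 * 1013 = 172.21
Required area A = P / (eta * G) = 4400.0 / 172.21
A = 25.55 m^2

25.55


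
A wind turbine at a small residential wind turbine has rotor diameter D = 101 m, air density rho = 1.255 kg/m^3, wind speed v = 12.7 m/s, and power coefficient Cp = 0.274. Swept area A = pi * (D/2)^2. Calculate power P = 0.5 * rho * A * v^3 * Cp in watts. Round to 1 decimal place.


Step 1 -- Compute swept area:
  A = pi * (D/2)^2 = pi * (101/2)^2 = 8011.85 m^2
Step 2 -- Apply wind power equation:
  P = 0.5 * rho * A * v^3 * Cp
  v^3 = 12.7^3 = 2048.383
  P = 0.5 * 1.255 * 8011.85 * 2048.383 * 0.274
  P = 2821682.1 W

2821682.1


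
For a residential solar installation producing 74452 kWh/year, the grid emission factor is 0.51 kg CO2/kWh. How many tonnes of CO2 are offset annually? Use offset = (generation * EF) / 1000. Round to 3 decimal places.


CO2 offset in kg = generation * emission_factor
CO2 offset = 74452 * 0.51 = 37970.52 kg
Convert to tonnes:
  CO2 offset = 37970.52 / 1000 = 37.971 tonnes

37.971


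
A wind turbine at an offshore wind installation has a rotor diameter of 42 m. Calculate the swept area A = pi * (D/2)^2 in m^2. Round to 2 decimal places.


Compute the rotor radius:
  r = D / 2 = 42 / 2 = 21.0 m
Calculate swept area:
  A = pi * r^2 = pi * 21.0^2
  A = 1385.44 m^2

1385.44


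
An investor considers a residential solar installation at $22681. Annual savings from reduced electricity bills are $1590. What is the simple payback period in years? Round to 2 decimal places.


Simple payback period = initial cost / annual savings
Payback = 22681 / 1590
Payback = 14.26 years

14.26


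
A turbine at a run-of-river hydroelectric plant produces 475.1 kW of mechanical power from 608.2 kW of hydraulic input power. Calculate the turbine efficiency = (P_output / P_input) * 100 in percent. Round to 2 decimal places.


Turbine efficiency = (output power / input power) * 100
eta = (475.1 / 608.2) * 100
eta = 78.12%

78.12


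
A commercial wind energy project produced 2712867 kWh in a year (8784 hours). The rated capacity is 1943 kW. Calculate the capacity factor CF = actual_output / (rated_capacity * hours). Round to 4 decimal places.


Capacity factor = actual output / maximum possible output
Maximum possible = rated * hours = 1943 * 8784 = 17067312 kWh
CF = 2712867 / 17067312
CF = 0.1590

0.1590


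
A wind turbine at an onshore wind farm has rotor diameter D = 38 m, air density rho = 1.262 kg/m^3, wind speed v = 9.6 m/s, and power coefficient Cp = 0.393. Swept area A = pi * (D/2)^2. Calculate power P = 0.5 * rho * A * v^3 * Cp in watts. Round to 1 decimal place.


Step 1 -- Compute swept area:
  A = pi * (D/2)^2 = pi * (38/2)^2 = 1134.11 m^2
Step 2 -- Apply wind power equation:
  P = 0.5 * rho * A * v^3 * Cp
  v^3 = 9.6^3 = 884.736
  P = 0.5 * 1.262 * 1134.11 * 884.736 * 0.393
  P = 248824.2 W

248824.2


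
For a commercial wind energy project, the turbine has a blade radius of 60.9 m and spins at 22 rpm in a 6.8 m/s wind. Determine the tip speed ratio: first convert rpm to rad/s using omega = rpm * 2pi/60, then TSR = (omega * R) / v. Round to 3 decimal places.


Convert rotational speed to rad/s:
  omega = 22 * 2 * pi / 60 = 2.3038 rad/s
Compute tip speed:
  v_tip = omega * R = 2.3038 * 60.9 = 140.304 m/s
Tip speed ratio:
  TSR = v_tip / v_wind = 140.304 / 6.8 = 20.633

20.633


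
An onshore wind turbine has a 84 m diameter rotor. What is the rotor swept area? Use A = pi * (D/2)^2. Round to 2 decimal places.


Compute the rotor radius:
  r = D / 2 = 84 / 2 = 42.0 m
Calculate swept area:
  A = pi * r^2 = pi * 42.0^2
  A = 5541.77 m^2

5541.77


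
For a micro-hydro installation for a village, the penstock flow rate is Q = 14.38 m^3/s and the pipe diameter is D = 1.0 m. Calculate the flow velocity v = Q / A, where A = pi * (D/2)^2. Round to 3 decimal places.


Compute pipe cross-sectional area:
  A = pi * (D/2)^2 = pi * (1.0/2)^2 = 0.7854 m^2
Calculate velocity:
  v = Q / A = 14.38 / 0.7854
  v = 18.309 m/s

18.309


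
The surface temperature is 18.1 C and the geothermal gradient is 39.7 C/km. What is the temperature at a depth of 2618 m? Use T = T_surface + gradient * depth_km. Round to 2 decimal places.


Convert depth to km: 2618 / 1000 = 2.618 km
Temperature increase = gradient * depth_km = 39.7 * 2.618 = 103.93 C
Temperature at depth = T_surface + delta_T = 18.1 + 103.93
T = 122.03 C

122.03


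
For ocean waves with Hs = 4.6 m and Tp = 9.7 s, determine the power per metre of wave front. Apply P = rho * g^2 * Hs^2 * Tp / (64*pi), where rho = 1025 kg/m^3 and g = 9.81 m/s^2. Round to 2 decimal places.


Apply wave power formula:
  g^2 = 9.81^2 = 96.2361
  Hs^2 = 4.6^2 = 21.16
  Numerator = rho * g^2 * Hs^2 * Tp = 1025 * 96.2361 * 21.16 * 9.7 = 20246468.3
  Denominator = 64 * pi = 201.0619
  P = 20246468.3 / 201.0619 = 100697.67 W/m

100697.67


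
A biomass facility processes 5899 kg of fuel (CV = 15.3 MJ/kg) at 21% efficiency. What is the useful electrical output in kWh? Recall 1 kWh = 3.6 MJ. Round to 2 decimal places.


Total energy = mass * CV = 5899 * 15.3 = 90254.7 MJ
Useful energy = total * eta = 90254.7 * 0.21 = 18953.49 MJ
Convert to kWh: 18953.49 / 3.6
Useful energy = 5264.86 kWh

5264.86


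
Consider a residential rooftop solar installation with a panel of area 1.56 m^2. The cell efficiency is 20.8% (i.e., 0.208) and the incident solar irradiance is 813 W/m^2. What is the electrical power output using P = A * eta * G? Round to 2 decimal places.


Use the solar power formula P = A * eta * G.
Given: A = 1.56 m^2, eta = 0.208, G = 813 W/m^2
P = 1.56 * 0.208 * 813
P = 263.80 W

263.80


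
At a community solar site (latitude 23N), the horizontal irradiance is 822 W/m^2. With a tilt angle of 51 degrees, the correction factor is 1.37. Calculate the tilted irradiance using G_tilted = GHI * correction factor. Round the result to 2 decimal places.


Identify the given values:
  GHI = 822 W/m^2, tilt correction factor = 1.37
Apply the formula G_tilted = GHI * factor:
  G_tilted = 822 * 1.37
  G_tilted = 1126.14 W/m^2

1126.14


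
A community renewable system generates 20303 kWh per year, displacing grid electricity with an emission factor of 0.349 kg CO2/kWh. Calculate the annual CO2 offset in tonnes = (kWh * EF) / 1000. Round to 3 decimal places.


CO2 offset in kg = generation * emission_factor
CO2 offset = 20303 * 0.349 = 7085.75 kg
Convert to tonnes:
  CO2 offset = 7085.75 / 1000 = 7.086 tonnes

7.086


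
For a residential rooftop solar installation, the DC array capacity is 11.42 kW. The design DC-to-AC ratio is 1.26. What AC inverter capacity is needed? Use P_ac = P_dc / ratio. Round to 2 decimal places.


The inverter AC capacity is determined by the DC/AC ratio.
Given: P_dc = 11.42 kW, DC/AC ratio = 1.26
P_ac = P_dc / ratio = 11.42 / 1.26
P_ac = 9.06 kW

9.06


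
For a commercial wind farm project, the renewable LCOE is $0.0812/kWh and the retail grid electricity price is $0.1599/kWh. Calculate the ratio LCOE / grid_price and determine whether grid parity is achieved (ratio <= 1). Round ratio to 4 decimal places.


Compare LCOE to grid price:
  LCOE = $0.0812/kWh, Grid price = $0.1599/kWh
  Ratio = LCOE / grid_price = 0.0812 / 0.1599 = 0.5078
  Grid parity achieved (ratio <= 1)? yes

0.5078


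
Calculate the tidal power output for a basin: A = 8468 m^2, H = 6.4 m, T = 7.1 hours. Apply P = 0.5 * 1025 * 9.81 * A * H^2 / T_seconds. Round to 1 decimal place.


Convert period to seconds: T = 7.1 * 3600 = 25560.0 s
H^2 = 6.4^2 = 40.96
P = 0.5 * rho * g * A * H^2 / T
P = 0.5 * 1025 * 9.81 * 8468 * 40.96 / 25560.0
P = 68224.9 W

68224.9


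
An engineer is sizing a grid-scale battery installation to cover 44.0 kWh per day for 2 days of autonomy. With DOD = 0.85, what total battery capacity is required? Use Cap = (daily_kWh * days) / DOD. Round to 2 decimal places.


Total energy needed = daily * days = 44.0 * 2 = 88.0 kWh
Account for depth of discharge:
  Cap = total_energy / DOD = 88.0 / 0.85
  Cap = 103.53 kWh

103.53


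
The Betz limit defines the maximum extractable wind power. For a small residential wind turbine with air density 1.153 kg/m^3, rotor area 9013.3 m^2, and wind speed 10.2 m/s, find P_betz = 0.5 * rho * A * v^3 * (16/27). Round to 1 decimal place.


The Betz coefficient Cp_max = 16/27 = 0.5926
v^3 = 10.2^3 = 1061.208
P_betz = 0.5 * rho * A * v^3 * Cp_max
P_betz = 0.5 * 1.153 * 9013.3 * 1061.208 * 0.5926
P_betz = 3267682.6 W

3267682.6


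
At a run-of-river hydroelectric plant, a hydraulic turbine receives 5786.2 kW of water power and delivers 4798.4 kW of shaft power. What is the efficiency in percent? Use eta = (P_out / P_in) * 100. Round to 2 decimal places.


Turbine efficiency = (output power / input power) * 100
eta = (4798.4 / 5786.2) * 100
eta = 82.93%

82.93


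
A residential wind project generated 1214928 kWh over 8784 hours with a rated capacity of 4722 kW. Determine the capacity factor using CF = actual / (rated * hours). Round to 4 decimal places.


Capacity factor = actual output / maximum possible output
Maximum possible = rated * hours = 4722 * 8784 = 41478048 kWh
CF = 1214928 / 41478048
CF = 0.0293

0.0293


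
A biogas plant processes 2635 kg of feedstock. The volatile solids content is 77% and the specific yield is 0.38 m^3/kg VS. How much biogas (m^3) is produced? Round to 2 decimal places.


Compute volatile solids:
  VS = mass * VS_fraction = 2635 * 0.77 = 2028.95 kg
Calculate biogas volume:
  Biogas = VS * specific_yield = 2028.95 * 0.38
  Biogas = 771.00 m^3

771.00


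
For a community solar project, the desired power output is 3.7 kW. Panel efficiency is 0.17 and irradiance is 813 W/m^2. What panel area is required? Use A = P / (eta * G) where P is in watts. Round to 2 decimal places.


Convert target power to watts: P = 3.7 * 1000 = 3700.0 W
Compute denominator: eta * G = 0.17 * 813 = 138.21
Required area A = P / (eta * G) = 3700.0 / 138.21
A = 26.77 m^2

26.77


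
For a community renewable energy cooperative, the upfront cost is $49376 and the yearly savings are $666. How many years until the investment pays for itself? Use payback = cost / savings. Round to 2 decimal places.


Simple payback period = initial cost / annual savings
Payback = 49376 / 666
Payback = 74.14 years

74.14


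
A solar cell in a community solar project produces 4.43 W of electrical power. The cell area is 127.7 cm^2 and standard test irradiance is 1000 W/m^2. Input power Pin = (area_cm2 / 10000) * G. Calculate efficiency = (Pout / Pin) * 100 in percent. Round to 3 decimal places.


First compute the input power:
  Pin = area_cm2 / 10000 * G = 127.7 / 10000 * 1000 = 12.77 W
Then compute efficiency:
  Efficiency = (Pout / Pin) * 100 = (4.43 / 12.77) * 100
  Efficiency = 34.691%

34.691


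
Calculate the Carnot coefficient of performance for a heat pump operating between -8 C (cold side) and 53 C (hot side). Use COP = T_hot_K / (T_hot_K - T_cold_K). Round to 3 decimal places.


Convert to Kelvin:
  T_hot = 53 + 273.15 = 326.15 K
  T_cold = -8 + 273.15 = 265.15 K
Apply Carnot COP formula:
  COP = T_hot_K / (T_hot_K - T_cold_K) = 326.15 / 61.0
  COP = 5.347

5.347


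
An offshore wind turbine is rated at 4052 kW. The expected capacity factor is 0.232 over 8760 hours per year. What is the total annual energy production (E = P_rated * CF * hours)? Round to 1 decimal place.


Annual energy = rated_kW * capacity_factor * hours_per_year
Given: P_rated = 4052 kW, CF = 0.232, hours = 8760
E = 4052 * 0.232 * 8760
E = 8234960.6 kWh

8234960.6


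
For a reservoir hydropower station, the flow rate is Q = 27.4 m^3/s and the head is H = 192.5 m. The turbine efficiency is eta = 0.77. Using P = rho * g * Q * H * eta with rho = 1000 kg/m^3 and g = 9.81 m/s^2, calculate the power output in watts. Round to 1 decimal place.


Apply the hydropower formula P = rho * g * Q * H * eta
rho * g = 1000 * 9.81 = 9810.0
P = 9810.0 * 27.4 * 192.5 * 0.77
P = 39841990.7 W

39841990.7


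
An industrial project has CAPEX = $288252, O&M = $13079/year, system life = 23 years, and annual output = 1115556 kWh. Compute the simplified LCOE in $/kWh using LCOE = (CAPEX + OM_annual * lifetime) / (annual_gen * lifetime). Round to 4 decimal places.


Total cost = CAPEX + OM * lifetime = 288252 + 13079 * 23 = 288252 + 300817 = 589069
Total generation = annual * lifetime = 1115556 * 23 = 25657788 kWh
LCOE = 589069 / 25657788
LCOE = 0.0230 $/kWh

0.0230


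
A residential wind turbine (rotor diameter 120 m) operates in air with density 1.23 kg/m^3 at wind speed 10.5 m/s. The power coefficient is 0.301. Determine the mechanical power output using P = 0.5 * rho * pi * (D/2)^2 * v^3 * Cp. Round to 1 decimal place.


Step 1 -- Compute swept area:
  A = pi * (D/2)^2 = pi * (120/2)^2 = 11309.73 m^2
Step 2 -- Apply wind power equation:
  P = 0.5 * rho * A * v^3 * Cp
  v^3 = 10.5^3 = 1157.625
  P = 0.5 * 1.23 * 11309.73 * 1157.625 * 0.301
  P = 2423605.2 W

2423605.2


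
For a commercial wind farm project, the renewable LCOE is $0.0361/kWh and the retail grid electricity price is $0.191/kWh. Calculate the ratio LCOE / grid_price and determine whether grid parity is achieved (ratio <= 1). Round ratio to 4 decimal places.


Compare LCOE to grid price:
  LCOE = $0.0361/kWh, Grid price = $0.191/kWh
  Ratio = LCOE / grid_price = 0.0361 / 0.191 = 0.1890
  Grid parity achieved (ratio <= 1)? yes

0.1890


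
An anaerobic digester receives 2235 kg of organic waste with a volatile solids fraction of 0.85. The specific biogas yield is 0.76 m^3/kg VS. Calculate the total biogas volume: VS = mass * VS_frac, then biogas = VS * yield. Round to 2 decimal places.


Compute volatile solids:
  VS = mass * VS_fraction = 2235 * 0.85 = 1899.75 kg
Calculate biogas volume:
  Biogas = VS * specific_yield = 1899.75 * 0.76
  Biogas = 1443.81 m^3

1443.81


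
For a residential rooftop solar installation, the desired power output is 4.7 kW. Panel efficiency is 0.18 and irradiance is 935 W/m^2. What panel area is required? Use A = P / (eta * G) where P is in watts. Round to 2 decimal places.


Convert target power to watts: P = 4.7 * 1000 = 4700.0 W
Compute denominator: eta * G = 0.18 * 935 = 168.3
Required area A = P / (eta * G) = 4700.0 / 168.3
A = 27.93 m^2

27.93


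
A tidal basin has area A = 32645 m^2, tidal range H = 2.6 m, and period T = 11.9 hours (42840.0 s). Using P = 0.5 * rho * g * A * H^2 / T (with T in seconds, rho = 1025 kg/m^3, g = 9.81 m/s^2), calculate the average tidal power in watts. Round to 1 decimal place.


Convert period to seconds: T = 11.9 * 3600 = 42840.0 s
H^2 = 2.6^2 = 6.76
P = 0.5 * rho * g * A * H^2 / T
P = 0.5 * 1025 * 9.81 * 32645 * 6.76 / 42840.0
P = 25898.6 W

25898.6


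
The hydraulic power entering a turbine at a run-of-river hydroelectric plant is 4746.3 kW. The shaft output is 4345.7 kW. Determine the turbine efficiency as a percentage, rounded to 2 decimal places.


Turbine efficiency = (output power / input power) * 100
eta = (4345.7 / 4746.3) * 100
eta = 91.56%

91.56


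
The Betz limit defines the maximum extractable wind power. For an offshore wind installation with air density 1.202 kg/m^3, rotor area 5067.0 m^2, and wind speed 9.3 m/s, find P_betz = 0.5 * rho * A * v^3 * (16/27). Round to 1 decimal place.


The Betz coefficient Cp_max = 16/27 = 0.5926
v^3 = 9.3^3 = 804.357
P_betz = 0.5 * rho * A * v^3 * Cp_max
P_betz = 0.5 * 1.202 * 5067.0 * 804.357 * 0.5926
P_betz = 1451544.8 W

1451544.8


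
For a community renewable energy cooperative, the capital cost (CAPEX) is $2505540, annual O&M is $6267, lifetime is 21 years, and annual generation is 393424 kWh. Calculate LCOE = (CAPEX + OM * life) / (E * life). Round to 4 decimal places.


Total cost = CAPEX + OM * lifetime = 2505540 + 6267 * 21 = 2505540 + 131607 = 2637147
Total generation = annual * lifetime = 393424 * 21 = 8261904 kWh
LCOE = 2637147 / 8261904
LCOE = 0.3192 $/kWh

0.3192


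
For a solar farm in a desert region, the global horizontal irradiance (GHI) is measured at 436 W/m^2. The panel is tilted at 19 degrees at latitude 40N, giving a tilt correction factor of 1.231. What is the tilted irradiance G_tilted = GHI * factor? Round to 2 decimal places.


Identify the given values:
  GHI = 436 W/m^2, tilt correction factor = 1.231
Apply the formula G_tilted = GHI * factor:
  G_tilted = 436 * 1.231
  G_tilted = 536.72 W/m^2

536.72


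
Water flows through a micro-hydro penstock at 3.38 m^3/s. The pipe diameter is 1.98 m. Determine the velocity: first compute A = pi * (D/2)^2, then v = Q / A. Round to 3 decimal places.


Compute pipe cross-sectional area:
  A = pi * (D/2)^2 = pi * (1.98/2)^2 = 3.0791 m^2
Calculate velocity:
  v = Q / A = 3.38 / 3.0791
  v = 1.098 m/s

1.098


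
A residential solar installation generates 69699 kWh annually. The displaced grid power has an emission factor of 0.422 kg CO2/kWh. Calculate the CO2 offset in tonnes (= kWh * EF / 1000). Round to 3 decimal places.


CO2 offset in kg = generation * emission_factor
CO2 offset = 69699 * 0.422 = 29412.98 kg
Convert to tonnes:
  CO2 offset = 29412.98 / 1000 = 29.413 tonnes

29.413


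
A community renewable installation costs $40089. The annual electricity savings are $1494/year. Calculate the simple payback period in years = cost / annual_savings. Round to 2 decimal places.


Simple payback period = initial cost / annual savings
Payback = 40089 / 1494
Payback = 26.83 years

26.83


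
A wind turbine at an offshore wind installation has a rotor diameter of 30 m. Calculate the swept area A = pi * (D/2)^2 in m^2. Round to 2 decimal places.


Compute the rotor radius:
  r = D / 2 = 30 / 2 = 15.0 m
Calculate swept area:
  A = pi * r^2 = pi * 15.0^2
  A = 706.86 m^2

706.86


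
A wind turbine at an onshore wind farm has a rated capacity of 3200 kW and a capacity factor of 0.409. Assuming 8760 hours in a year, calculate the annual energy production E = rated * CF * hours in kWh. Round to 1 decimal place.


Annual energy = rated_kW * capacity_factor * hours_per_year
Given: P_rated = 3200 kW, CF = 0.409, hours = 8760
E = 3200 * 0.409 * 8760
E = 11465088.0 kWh

11465088.0


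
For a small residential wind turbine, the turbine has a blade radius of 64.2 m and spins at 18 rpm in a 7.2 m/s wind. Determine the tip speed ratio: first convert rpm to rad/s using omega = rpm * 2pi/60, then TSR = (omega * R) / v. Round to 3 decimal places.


Convert rotational speed to rad/s:
  omega = 18 * 2 * pi / 60 = 1.885 rad/s
Compute tip speed:
  v_tip = omega * R = 1.885 * 64.2 = 121.014 m/s
Tip speed ratio:
  TSR = v_tip / v_wind = 121.014 / 7.2 = 16.808

16.808


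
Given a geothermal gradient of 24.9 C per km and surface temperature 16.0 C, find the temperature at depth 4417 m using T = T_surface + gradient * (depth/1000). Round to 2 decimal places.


Convert depth to km: 4417 / 1000 = 4.417 km
Temperature increase = gradient * depth_km = 24.9 * 4.417 = 109.98 C
Temperature at depth = T_surface + delta_T = 16.0 + 109.98
T = 125.98 C

125.98


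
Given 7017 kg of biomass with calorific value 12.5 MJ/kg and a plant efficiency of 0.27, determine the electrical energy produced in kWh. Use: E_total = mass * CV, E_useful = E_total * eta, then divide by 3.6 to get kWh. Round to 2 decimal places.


Total energy = mass * CV = 7017 * 12.5 = 87712.5 MJ
Useful energy = total * eta = 87712.5 * 0.27 = 23682.38 MJ
Convert to kWh: 23682.38 / 3.6
Useful energy = 6578.44 kWh

6578.44


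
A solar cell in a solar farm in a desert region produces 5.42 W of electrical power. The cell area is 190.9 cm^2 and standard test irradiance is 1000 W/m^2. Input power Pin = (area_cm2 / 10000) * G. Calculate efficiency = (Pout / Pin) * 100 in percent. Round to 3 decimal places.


First compute the input power:
  Pin = area_cm2 / 10000 * G = 190.9 / 10000 * 1000 = 19.09 W
Then compute efficiency:
  Efficiency = (Pout / Pin) * 100 = (5.42 / 19.09) * 100
  Efficiency = 28.392%

28.392


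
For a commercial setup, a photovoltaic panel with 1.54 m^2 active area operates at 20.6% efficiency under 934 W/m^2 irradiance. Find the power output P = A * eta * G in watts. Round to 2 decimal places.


Use the solar power formula P = A * eta * G.
Given: A = 1.54 m^2, eta = 0.206, G = 934 W/m^2
P = 1.54 * 0.206 * 934
P = 296.30 W

296.30


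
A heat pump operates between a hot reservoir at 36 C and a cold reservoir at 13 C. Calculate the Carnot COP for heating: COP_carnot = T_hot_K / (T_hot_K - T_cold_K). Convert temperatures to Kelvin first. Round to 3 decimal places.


Convert to Kelvin:
  T_hot = 36 + 273.15 = 309.15 K
  T_cold = 13 + 273.15 = 286.15 K
Apply Carnot COP formula:
  COP = T_hot_K / (T_hot_K - T_cold_K) = 309.15 / 23.0
  COP = 13.441

13.441


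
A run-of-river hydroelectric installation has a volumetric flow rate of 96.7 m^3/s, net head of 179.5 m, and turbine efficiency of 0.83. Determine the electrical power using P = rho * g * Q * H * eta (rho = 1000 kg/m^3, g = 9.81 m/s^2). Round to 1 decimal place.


Apply the hydropower formula P = rho * g * Q * H * eta
rho * g = 1000 * 9.81 = 9810.0
P = 9810.0 * 96.7 * 179.5 * 0.83
P = 141331193.6 W

141331193.6


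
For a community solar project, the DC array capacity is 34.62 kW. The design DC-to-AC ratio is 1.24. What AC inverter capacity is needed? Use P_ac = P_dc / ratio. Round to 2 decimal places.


The inverter AC capacity is determined by the DC/AC ratio.
Given: P_dc = 34.62 kW, DC/AC ratio = 1.24
P_ac = P_dc / ratio = 34.62 / 1.24
P_ac = 27.92 kW

27.92


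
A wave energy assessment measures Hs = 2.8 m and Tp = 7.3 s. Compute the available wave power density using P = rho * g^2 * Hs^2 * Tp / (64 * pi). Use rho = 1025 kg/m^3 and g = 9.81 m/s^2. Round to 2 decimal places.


Apply wave power formula:
  g^2 = 9.81^2 = 96.2361
  Hs^2 = 2.8^2 = 7.84
  Numerator = rho * g^2 * Hs^2 * Tp = 1025 * 96.2361 * 7.84 * 7.3 = 5645479.09
  Denominator = 64 * pi = 201.0619
  P = 5645479.09 / 201.0619 = 28078.31 W/m

28078.31


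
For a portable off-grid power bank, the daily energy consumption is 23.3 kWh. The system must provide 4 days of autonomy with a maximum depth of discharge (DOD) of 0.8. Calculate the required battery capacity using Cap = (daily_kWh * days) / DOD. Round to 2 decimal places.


Total energy needed = daily * days = 23.3 * 4 = 93.2 kWh
Account for depth of discharge:
  Cap = total_energy / DOD = 93.2 / 0.8
  Cap = 116.50 kWh

116.50


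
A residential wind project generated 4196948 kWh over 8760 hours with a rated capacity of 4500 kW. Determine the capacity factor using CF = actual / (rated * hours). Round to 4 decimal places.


Capacity factor = actual output / maximum possible output
Maximum possible = rated * hours = 4500 * 8760 = 39420000 kWh
CF = 4196948 / 39420000
CF = 0.1065

0.1065


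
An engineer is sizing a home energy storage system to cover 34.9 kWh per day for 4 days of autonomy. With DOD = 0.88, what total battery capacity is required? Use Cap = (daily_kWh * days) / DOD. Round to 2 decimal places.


Total energy needed = daily * days = 34.9 * 4 = 139.6 kWh
Account for depth of discharge:
  Cap = total_energy / DOD = 139.6 / 0.88
  Cap = 158.64 kWh

158.64


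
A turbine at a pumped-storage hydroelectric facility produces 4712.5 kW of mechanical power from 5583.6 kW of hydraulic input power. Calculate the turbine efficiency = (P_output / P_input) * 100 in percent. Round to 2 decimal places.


Turbine efficiency = (output power / input power) * 100
eta = (4712.5 / 5583.6) * 100
eta = 84.40%

84.40


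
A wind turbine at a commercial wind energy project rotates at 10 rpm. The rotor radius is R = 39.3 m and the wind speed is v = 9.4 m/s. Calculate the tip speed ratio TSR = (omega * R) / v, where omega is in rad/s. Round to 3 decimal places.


Convert rotational speed to rad/s:
  omega = 10 * 2 * pi / 60 = 1.0472 rad/s
Compute tip speed:
  v_tip = omega * R = 1.0472 * 39.3 = 41.155 m/s
Tip speed ratio:
  TSR = v_tip / v_wind = 41.155 / 9.4 = 4.378

4.378


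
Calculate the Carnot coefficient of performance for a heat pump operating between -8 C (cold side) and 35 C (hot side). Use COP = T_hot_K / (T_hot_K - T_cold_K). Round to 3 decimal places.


Convert to Kelvin:
  T_hot = 35 + 273.15 = 308.15 K
  T_cold = -8 + 273.15 = 265.15 K
Apply Carnot COP formula:
  COP = T_hot_K / (T_hot_K - T_cold_K) = 308.15 / 43.0
  COP = 7.166

7.166


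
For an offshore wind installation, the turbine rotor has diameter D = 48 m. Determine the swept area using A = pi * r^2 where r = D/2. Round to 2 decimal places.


Compute the rotor radius:
  r = D / 2 = 48 / 2 = 24.0 m
Calculate swept area:
  A = pi * r^2 = pi * 24.0^2
  A = 1809.56 m^2

1809.56


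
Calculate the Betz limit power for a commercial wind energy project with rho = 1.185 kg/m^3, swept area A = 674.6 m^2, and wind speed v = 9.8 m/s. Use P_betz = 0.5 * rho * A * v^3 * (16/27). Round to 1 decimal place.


The Betz coefficient Cp_max = 16/27 = 0.5926
v^3 = 9.8^3 = 941.192
P_betz = 0.5 * rho * A * v^3 * Cp_max
P_betz = 0.5 * 1.185 * 674.6 * 941.192 * 0.5926
P_betz = 222930.3 W

222930.3


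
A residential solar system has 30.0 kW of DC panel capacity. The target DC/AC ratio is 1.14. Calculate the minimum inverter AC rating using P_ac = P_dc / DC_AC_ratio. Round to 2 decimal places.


The inverter AC capacity is determined by the DC/AC ratio.
Given: P_dc = 30.0 kW, DC/AC ratio = 1.14
P_ac = P_dc / ratio = 30.0 / 1.14
P_ac = 26.32 kW

26.32


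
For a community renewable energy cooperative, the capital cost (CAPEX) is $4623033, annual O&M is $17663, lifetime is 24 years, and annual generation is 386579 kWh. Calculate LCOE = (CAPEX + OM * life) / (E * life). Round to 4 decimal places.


Total cost = CAPEX + OM * lifetime = 4623033 + 17663 * 24 = 4623033 + 423912 = 5046945
Total generation = annual * lifetime = 386579 * 24 = 9277896 kWh
LCOE = 5046945 / 9277896
LCOE = 0.5440 $/kWh

0.5440


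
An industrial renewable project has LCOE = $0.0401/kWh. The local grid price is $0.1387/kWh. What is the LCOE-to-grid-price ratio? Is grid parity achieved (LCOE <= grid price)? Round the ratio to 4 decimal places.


Compare LCOE to grid price:
  LCOE = $0.0401/kWh, Grid price = $0.1387/kWh
  Ratio = LCOE / grid_price = 0.0401 / 0.1387 = 0.2891
  Grid parity achieved (ratio <= 1)? yes

0.2891


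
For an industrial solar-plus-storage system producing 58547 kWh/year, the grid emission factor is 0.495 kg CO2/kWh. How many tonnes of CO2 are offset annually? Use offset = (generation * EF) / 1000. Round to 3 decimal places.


CO2 offset in kg = generation * emission_factor
CO2 offset = 58547 * 0.495 = 28980.77 kg
Convert to tonnes:
  CO2 offset = 28980.77 / 1000 = 28.981 tonnes

28.981


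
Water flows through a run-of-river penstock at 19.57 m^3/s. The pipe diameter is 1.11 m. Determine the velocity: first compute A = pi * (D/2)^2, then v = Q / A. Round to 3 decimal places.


Compute pipe cross-sectional area:
  A = pi * (D/2)^2 = pi * (1.11/2)^2 = 0.9677 m^2
Calculate velocity:
  v = Q / A = 19.57 / 0.9677
  v = 20.223 m/s

20.223


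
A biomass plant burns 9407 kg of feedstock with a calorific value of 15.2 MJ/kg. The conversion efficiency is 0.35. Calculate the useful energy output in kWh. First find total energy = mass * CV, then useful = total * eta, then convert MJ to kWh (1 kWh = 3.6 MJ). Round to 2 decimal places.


Total energy = mass * CV = 9407 * 15.2 = 142986.4 MJ
Useful energy = total * eta = 142986.4 * 0.35 = 50045.24 MJ
Convert to kWh: 50045.24 / 3.6
Useful energy = 13901.46 kWh

13901.46


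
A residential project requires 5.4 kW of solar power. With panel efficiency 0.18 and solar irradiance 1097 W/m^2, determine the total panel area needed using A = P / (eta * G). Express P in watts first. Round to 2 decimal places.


Convert target power to watts: P = 5.4 * 1000 = 5400.0 W
Compute denominator: eta * G = 0.18 * 1097 = 197.46
Required area A = P / (eta * G) = 5400.0 / 197.46
A = 27.35 m^2

27.35


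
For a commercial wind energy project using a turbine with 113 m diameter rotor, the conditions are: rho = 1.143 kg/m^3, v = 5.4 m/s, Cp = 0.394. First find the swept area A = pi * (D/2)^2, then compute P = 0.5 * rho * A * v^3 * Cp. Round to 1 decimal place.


Step 1 -- Compute swept area:
  A = pi * (D/2)^2 = pi * (113/2)^2 = 10028.75 m^2
Step 2 -- Apply wind power equation:
  P = 0.5 * rho * A * v^3 * Cp
  v^3 = 5.4^3 = 157.464
  P = 0.5 * 1.143 * 10028.75 * 157.464 * 0.394
  P = 355582.6 W

355582.6


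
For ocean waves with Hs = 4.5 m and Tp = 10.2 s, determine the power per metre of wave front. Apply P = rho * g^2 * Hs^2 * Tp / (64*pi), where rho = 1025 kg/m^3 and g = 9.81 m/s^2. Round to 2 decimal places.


Apply wave power formula:
  g^2 = 9.81^2 = 96.2361
  Hs^2 = 4.5^2 = 20.25
  Numerator = rho * g^2 * Hs^2 * Tp = 1025 * 96.2361 * 20.25 * 10.2 = 20374505.62
  Denominator = 64 * pi = 201.0619
  P = 20374505.62 / 201.0619 = 101334.48 W/m

101334.48


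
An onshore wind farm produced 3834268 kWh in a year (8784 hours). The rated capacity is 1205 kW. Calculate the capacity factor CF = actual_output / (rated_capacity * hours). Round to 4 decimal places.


Capacity factor = actual output / maximum possible output
Maximum possible = rated * hours = 1205 * 8784 = 10584720 kWh
CF = 3834268 / 10584720
CF = 0.3622

0.3622


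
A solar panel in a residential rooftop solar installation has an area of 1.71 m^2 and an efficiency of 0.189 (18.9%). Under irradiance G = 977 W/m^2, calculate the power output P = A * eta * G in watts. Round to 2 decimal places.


Use the solar power formula P = A * eta * G.
Given: A = 1.71 m^2, eta = 0.189, G = 977 W/m^2
P = 1.71 * 0.189 * 977
P = 315.76 W

315.76


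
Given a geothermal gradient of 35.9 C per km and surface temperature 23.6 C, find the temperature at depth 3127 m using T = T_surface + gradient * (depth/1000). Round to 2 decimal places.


Convert depth to km: 3127 / 1000 = 3.127 km
Temperature increase = gradient * depth_km = 35.9 * 3.127 = 112.26 C
Temperature at depth = T_surface + delta_T = 23.6 + 112.26
T = 135.86 C

135.86


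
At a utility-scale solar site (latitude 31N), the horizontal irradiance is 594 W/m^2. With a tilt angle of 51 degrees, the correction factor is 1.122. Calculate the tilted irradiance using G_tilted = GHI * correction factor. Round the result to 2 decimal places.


Identify the given values:
  GHI = 594 W/m^2, tilt correction factor = 1.122
Apply the formula G_tilted = GHI * factor:
  G_tilted = 594 * 1.122
  G_tilted = 666.47 W/m^2

666.47


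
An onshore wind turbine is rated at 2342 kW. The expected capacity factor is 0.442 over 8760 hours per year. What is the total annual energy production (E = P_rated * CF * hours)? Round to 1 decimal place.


Annual energy = rated_kW * capacity_factor * hours_per_year
Given: P_rated = 2342 kW, CF = 0.442, hours = 8760
E = 2342 * 0.442 * 8760
E = 9068036.6 kWh

9068036.6


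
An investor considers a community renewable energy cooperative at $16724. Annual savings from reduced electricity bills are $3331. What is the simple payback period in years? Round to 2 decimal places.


Simple payback period = initial cost / annual savings
Payback = 16724 / 3331
Payback = 5.02 years

5.02
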